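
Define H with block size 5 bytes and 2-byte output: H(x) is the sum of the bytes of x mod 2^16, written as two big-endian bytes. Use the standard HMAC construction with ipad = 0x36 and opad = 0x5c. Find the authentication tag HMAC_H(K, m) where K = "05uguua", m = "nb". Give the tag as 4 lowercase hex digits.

02a4

Key "05uguua" = 30 35 75 67 75 75 61 is 7 bytes > B = 5, so hash it first: H(key) = 02 8c, then zero-pad to 5 bytes: K' = 02 8c 00 00 00.
K' ⊕ ipad = 34 ba 36 36 36.  K' ⊕ opad = 5e d0 5c 5c 5c.
Inner input = (K'⊕ipad) ∥ m = 34 ba 36 36 36 ∥ 6e 62.
Inner hash: sum = 52+186+54+54+54+110+98 = 608 → 02 60.
Outer input = (K'⊕opad) ∥ inner = 5e d0 5c 5c 5c ∥ 02 60.
Outer hash (tag): sum = 94+208+92+92+92+2+96 = 676 → 02 a4.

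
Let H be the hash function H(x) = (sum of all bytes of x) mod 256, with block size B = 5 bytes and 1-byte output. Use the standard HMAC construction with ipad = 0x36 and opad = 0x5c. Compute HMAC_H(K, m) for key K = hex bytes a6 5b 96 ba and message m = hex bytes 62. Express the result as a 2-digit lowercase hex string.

Key hex bytes a6 5b 96 ba is 4 bytes ≤ B = 5; zero-pad to 5 bytes: K' = a6 5b 96 ba 00.
K' ⊕ ipad = 90 6d a0 8c 36.  K' ⊕ opad = fa 07 ca e6 5c.
Inner input = (K'⊕ipad) ∥ m = 90 6d a0 8c 36 ∥ 62.
Inner hash: sum = 144+109+160+140+54+98 = 705; mod 256 = 193 → c1.
Outer input = (K'⊕opad) ∥ inner = fa 07 ca e6 5c ∥ c1.
Outer hash (tag): sum = 250+7+202+230+92+193 = 974; mod 256 = 206 → ce.

ce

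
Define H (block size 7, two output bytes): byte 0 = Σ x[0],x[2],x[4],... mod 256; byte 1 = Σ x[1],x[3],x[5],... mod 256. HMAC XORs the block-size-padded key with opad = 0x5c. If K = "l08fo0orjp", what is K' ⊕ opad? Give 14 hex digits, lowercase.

Key "l08fo0orjp" = 6c 30 38 66 6f 30 6f 72 6a 70 is 10 bytes > B = 7, so hash it first: H(key) = ec a8, then zero-pad to 7 bytes: K' = ec a8 00 00 00 00 00.
XOR each byte with 0x5c: ec⊕5c=b0, a8⊕5c=f4, 00⊕5c=5c, 00⊕5c=5c, 00⊕5c=5c, 00⊕5c=5c, 00⊕5c=5c.

b0f45c5c5c5c5c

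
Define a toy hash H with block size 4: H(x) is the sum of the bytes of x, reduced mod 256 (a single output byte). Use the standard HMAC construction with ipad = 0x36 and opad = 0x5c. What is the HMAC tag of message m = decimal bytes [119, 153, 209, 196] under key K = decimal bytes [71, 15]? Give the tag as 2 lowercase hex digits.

Key decimal bytes [71, 15] = 47 0f is 2 bytes ≤ B = 4; zero-pad to 4 bytes: K' = 47 0f 00 00.
K' ⊕ ipad = 71 39 36 36.  K' ⊕ opad = 1b 53 5c 5c.
Inner input = (K'⊕ipad) ∥ m = 71 39 36 36 ∥ 77 99 d1 c4.
Inner hash: sum = 113+57+54+54+119+153+209+196 = 955; mod 256 = 187 → bb.
Outer input = (K'⊕opad) ∥ inner = 1b 53 5c 5c ∥ bb.
Outer hash (tag): sum = 27+83+92+92+187 = 481; mod 256 = 225 → e1.

e1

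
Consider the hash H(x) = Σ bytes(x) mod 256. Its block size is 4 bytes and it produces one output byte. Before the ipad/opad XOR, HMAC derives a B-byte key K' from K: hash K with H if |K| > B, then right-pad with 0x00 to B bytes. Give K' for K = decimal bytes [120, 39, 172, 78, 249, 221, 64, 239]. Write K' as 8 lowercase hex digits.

|K| = 8 > B = 4, so first hash the key.
H(K): sum = 120+39+172+78+249+221+64+239 = 1182; mod 256 = 158 → 9e.
Zero-pad H(K) = 9e to 4 bytes: K' = 9e 00 00 00.

9e000000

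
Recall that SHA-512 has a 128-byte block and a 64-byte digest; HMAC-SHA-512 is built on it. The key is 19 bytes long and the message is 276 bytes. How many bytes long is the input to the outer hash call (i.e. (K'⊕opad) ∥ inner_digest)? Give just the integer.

Key is 19 ≤ 128 bytes, zero-padded: |K'| = 128.
Outer input = (K'⊕opad) ∥ H(inner) → 128 + 64 = 192 bytes.

192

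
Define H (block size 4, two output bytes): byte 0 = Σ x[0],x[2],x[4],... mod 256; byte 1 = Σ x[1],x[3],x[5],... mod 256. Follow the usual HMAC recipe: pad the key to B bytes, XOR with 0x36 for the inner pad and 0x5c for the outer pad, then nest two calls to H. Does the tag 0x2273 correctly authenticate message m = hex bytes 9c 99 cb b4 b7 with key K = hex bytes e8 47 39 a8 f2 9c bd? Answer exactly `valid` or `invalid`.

valid

Key hex bytes e8 47 39 a8 f2 9c bd is 7 bytes > B = 4, so hash it first: H(key) = d0 8b, then zero-pad to 4 bytes: K' = d0 8b 00 00.
K' ⊕ ipad = e6 bd 36 36; K' ⊕ opad = 8c d7 5c 5c.
Inner hash: even-index sum = 826 mod 256 = 58; odd-index sum = 576 mod 256 = 64 → 3a 40.
Outer hash (recomputed tag): even-index sum = 290 mod 256 = 34; odd-index sum = 371 mod 256 = 115 → 22 73.
Recomputed tag = 2273; claimed = 2273 → match.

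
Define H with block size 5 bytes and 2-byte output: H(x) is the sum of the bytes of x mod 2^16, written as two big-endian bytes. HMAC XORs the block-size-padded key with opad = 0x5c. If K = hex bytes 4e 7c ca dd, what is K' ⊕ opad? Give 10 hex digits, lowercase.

122096815c

Key hex bytes 4e 7c ca dd is 4 bytes ≤ B = 5; zero-pad to 5 bytes: K' = 4e 7c ca dd 00.
XOR each byte with 0x5c: 4e⊕5c=12, 7c⊕5c=20, ca⊕5c=96, dd⊕5c=81, 00⊕5c=5c.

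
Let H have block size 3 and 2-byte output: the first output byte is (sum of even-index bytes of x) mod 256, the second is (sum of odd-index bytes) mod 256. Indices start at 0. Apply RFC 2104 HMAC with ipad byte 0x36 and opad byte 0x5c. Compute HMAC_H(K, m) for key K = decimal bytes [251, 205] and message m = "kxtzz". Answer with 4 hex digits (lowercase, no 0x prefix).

5786

Key decimal bytes [251, 205] = fb cd is 2 bytes ≤ B = 3; zero-pad to 3 bytes: K' = fb cd 00.
K' ⊕ ipad = cd fb 36.  K' ⊕ opad = a7 91 5c.
Inner input = (K'⊕ipad) ∥ m = cd fb 36 ∥ 6b 78 74 7a 7a.
Inner hash: even-index sum = 501 mod 256 = 245; odd-index sum = 596 mod 256 = 84 → f5 54.
Outer input = (K'⊕opad) ∥ inner = a7 91 5c ∥ f5 54.
Outer hash (tag): even-index sum = 343 mod 256 = 87; odd-index sum = 390 mod 256 = 134 → 57 86.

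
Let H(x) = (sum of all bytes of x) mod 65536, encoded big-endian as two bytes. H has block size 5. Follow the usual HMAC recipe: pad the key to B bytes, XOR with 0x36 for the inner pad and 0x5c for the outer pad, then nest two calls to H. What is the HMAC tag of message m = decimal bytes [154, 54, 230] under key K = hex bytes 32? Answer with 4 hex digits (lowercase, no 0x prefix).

0272

Key hex bytes 32 is 1 byte ≤ B = 5; zero-pad to 5 bytes: K' = 32 00 00 00 00.
K' ⊕ ipad = 04 36 36 36 36.  K' ⊕ opad = 6e 5c 5c 5c 5c.
Inner input = (K'⊕ipad) ∥ m = 04 36 36 36 36 ∥ 9a 36 e6.
Inner hash: sum = 4+54+54+54+54+154+54+230 = 658 → 02 92.
Outer input = (K'⊕opad) ∥ inner = 6e 5c 5c 5c 5c ∥ 02 92.
Outer hash (tag): sum = 110+92+92+92+92+2+146 = 626 → 02 72.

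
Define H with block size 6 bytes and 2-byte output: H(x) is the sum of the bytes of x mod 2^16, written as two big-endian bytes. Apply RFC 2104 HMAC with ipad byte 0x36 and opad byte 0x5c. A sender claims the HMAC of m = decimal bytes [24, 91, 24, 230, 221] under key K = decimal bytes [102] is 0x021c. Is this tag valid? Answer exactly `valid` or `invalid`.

Key decimal bytes [102] = 66 is 1 byte ≤ B = 6; zero-pad to 6 bytes: K' = 66 00 00 00 00 00.
K' ⊕ ipad = 50 36 36 36 36 36; K' ⊕ opad = 3a 5c 5c 5c 5c 5c.
Inner hash: sum = 80+54+54+54+54+54+24+91+24+230+221 = 940 → 03 ac.
Outer hash (recomputed tag): sum = 58+92+92+92+92+92+3+172 = 693 → 02 b5.
Recomputed tag = 02b5; claimed = 021c → mismatch.

invalid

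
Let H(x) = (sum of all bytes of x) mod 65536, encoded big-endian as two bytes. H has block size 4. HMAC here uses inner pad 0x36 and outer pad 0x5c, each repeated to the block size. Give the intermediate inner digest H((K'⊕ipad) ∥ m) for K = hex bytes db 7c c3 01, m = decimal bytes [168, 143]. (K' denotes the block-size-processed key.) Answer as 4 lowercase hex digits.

Key hex bytes db 7c c3 01 is exactly B = 4 bytes: K' = db 7c c3 01.
K' ⊕ ipad = ed 4a f5 37.
Inner input = ed 4a f5 37 ∥ a8 8f.
Inner hash: sum = 237+74+245+55+168+143 = 922 → 03 9a.

039a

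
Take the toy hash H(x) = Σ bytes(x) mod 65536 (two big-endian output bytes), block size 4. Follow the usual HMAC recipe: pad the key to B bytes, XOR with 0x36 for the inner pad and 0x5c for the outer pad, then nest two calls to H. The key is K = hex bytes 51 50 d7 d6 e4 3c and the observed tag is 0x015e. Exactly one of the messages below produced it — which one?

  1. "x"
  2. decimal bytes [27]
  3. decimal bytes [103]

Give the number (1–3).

2

Key hex bytes 51 50 d7 d6 e4 3c is 6 bytes > B = 4, so hash it first: H(key) = 03 6e, then zero-pad to 4 bytes: K' = 03 6e 00 00.
K' ⊕ ipad = 35 58 36 36; K' ⊕ opad = 5f 32 5c 5c.
m1: inner = H(35 58 36 36 78) = 01 71; tag = H(5f 32 5c 5c 01 71) = 01bb
m2: inner = H(35 58 36 36 1b) = 01 14; tag = H(5f 32 5c 5c 01 14) = 015e ← matches
m3: inner = H(35 58 36 36 67) = 01 60; tag = H(5f 32 5c 5c 01 60) = 01aa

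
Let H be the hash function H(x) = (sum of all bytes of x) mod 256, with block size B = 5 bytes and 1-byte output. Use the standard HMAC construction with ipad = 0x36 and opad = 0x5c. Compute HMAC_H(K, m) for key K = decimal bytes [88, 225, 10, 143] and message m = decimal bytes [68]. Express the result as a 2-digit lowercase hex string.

fa

Key decimal bytes [88, 225, 10, 143] = 58 e1 0a 8f is 4 bytes ≤ B = 5; zero-pad to 5 bytes: K' = 58 e1 0a 8f 00.
K' ⊕ ipad = 6e d7 3c b9 36.  K' ⊕ opad = 04 bd 56 d3 5c.
Inner input = (K'⊕ipad) ∥ m = 6e d7 3c b9 36 ∥ 44.
Inner hash: sum = 110+215+60+185+54+68 = 692; mod 256 = 180 → b4.
Outer input = (K'⊕opad) ∥ inner = 04 bd 56 d3 5c ∥ b4.
Outer hash (tag): sum = 4+189+86+211+92+180 = 762; mod 256 = 250 → fa.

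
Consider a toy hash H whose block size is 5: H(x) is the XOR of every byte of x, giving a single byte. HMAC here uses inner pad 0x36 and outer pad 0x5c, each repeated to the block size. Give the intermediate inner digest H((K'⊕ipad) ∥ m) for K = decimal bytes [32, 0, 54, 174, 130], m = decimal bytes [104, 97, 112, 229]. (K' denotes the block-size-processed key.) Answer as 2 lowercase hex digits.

90

Key decimal bytes [32, 0, 54, 174, 130] = 20 00 36 ae 82 is exactly B = 5 bytes: K' = 20 00 36 ae 82.
K' ⊕ ipad = 16 36 00 98 b4.
Inner input = 16 36 00 98 b4 ∥ 68 61 70 e5.
Inner hash: XOR 16⊕36⊕00⊕98⊕b4⊕68⊕61⊕70⊕e5 = 90.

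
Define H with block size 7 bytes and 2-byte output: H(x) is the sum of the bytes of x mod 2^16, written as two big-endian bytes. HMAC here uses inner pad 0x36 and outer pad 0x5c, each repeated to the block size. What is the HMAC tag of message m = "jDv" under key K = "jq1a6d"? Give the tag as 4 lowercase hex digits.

02ba

Key "jq1a6d" = 6a 71 31 61 36 64 is 6 bytes ≤ B = 7; zero-pad to 7 bytes: K' = 6a 71 31 61 36 64 00.
K' ⊕ ipad = 5c 47 07 57 00 52 36.  K' ⊕ opad = 36 2d 6d 3d 6a 38 5c.
Inner input = (K'⊕ipad) ∥ m = 5c 47 07 57 00 52 36 ∥ 6a 44 76.
Inner hash: sum = 92+71+7+87+0+82+54+106+68+118 = 685 → 02 ad.
Outer input = (K'⊕opad) ∥ inner = 36 2d 6d 3d 6a 38 5c ∥ 02 ad.
Outer hash (tag): sum = 54+45+109+61+106+56+92+2+173 = 698 → 02 ba.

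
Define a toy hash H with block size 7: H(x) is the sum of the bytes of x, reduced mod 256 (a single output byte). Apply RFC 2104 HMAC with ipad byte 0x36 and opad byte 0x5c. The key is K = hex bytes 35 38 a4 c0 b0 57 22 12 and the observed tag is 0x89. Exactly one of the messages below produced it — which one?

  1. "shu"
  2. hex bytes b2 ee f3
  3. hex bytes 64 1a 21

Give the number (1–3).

2

Key hex bytes 35 38 a4 c0 b0 57 22 12 is 8 bytes > B = 7, so hash it first: H(key) = 0c, then zero-pad to 7 bytes: K' = 0c 00 00 00 00 00 00.
K' ⊕ ipad = 3a 36 36 36 36 36 36; K' ⊕ opad = 50 5c 5c 5c 5c 5c 5c.
m1: inner = H(3a 36 36 36 36 36 36 73 68 75) = ce; tag = H(50 5c 5c 5c 5c 5c 5c ce) = 46
m2: inner = H(3a 36 36 36 36 36 36 b2 ee f3) = 11; tag = H(50 5c 5c 5c 5c 5c 5c 11) = 89 ← matches
m3: inner = H(3a 36 36 36 36 36 36 64 1a 21) = 1d; tag = H(50 5c 5c 5c 5c 5c 5c 1d) = 95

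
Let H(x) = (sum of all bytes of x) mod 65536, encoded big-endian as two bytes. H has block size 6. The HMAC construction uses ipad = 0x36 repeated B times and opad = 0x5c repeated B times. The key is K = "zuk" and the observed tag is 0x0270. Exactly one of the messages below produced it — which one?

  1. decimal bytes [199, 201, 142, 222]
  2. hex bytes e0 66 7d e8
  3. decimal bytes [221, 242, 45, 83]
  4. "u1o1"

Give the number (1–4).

Key "zuk" = 7a 75 6b is 3 bytes ≤ B = 6; zero-pad to 6 bytes: K' = 7a 75 6b 00 00 00.
K' ⊕ ipad = 4c 43 5d 36 36 36; K' ⊕ opad = 26 29 37 5c 5c 5c.
m1: inner = H(4c 43 5d 36 36 36 c7 c9 8e de) = 04 8a; tag = H(26 29 37 5c 5c 5c 04 8a) = 0228
m2: inner = H(4c 43 5d 36 36 36 e0 66 7d e8) = 04 39; tag = H(26 29 37 5c 5c 5c 04 39) = 01d7
m3: inner = H(4c 43 5d 36 36 36 dd f2 2d 53) = 03 dd; tag = H(26 29 37 5c 5c 5c 03 dd) = 027a
m4: inner = H(4c 43 5d 36 36 36 75 31 6f 31) = 02 d4; tag = H(26 29 37 5c 5c 5c 02 d4) = 0270 ← matches

4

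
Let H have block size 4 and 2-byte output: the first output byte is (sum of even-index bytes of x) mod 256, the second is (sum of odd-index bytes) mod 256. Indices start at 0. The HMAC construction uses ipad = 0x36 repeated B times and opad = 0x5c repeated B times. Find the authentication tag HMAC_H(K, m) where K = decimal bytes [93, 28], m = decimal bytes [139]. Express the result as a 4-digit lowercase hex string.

Key decimal bytes [93, 28] = 5d 1c is 2 bytes ≤ B = 4; zero-pad to 4 bytes: K' = 5d 1c 00 00.
K' ⊕ ipad = 6b 2a 36 36.  K' ⊕ opad = 01 40 5c 5c.
Inner input = (K'⊕ipad) ∥ m = 6b 2a 36 36 ∥ 8b.
Inner hash: even-index sum = 300 mod 256 = 44; odd-index sum = 96 mod 256 = 96 → 2c 60.
Outer input = (K'⊕opad) ∥ inner = 01 40 5c 5c ∥ 2c 60.
Outer hash (tag): even-index sum = 137 mod 256 = 137; odd-index sum = 252 mod 256 = 252 → 89 fc.

89fc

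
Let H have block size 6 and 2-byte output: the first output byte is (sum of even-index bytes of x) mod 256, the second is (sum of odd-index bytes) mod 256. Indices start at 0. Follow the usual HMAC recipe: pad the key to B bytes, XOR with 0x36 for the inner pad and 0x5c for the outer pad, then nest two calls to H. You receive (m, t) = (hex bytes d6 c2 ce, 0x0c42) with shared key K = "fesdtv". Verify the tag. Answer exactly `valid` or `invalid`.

valid

Key "fesdtv" = 66 65 73 64 74 76 is exactly B = 6 bytes: K' = 66 65 73 64 74 76.
K' ⊕ ipad = 50 53 45 52 42 40; K' ⊕ opad = 3a 39 2f 38 28 2a.
Inner hash: even-index sum = 635 mod 256 = 123; odd-index sum = 423 mod 256 = 167 → 7b a7.
Outer hash (recomputed tag): even-index sum = 268 mod 256 = 12; odd-index sum = 322 mod 256 = 66 → 0c 42.
Recomputed tag = 0c42; claimed = 0c42 → match.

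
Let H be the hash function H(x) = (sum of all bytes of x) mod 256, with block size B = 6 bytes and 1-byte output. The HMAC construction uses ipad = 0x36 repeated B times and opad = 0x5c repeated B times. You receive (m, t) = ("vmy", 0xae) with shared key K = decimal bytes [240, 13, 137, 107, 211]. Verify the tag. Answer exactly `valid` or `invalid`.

invalid

Key decimal bytes [240, 13, 137, 107, 211] = f0 0d 89 6b d3 is 5 bytes ≤ B = 6; zero-pad to 6 bytes: K' = f0 0d 89 6b d3 00.
K' ⊕ ipad = c6 3b bf 5d e5 36; K' ⊕ opad = ac 51 d5 37 8f 5c.
Inner hash: sum = 198+59+191+93+229+54+118+109+121 = 1172; mod 256 = 148 → 94.
Outer hash (recomputed tag): sum = 172+81+213+55+143+92+148 = 904; mod 256 = 136 → 88.
Recomputed tag = 88; claimed = ae → mismatch.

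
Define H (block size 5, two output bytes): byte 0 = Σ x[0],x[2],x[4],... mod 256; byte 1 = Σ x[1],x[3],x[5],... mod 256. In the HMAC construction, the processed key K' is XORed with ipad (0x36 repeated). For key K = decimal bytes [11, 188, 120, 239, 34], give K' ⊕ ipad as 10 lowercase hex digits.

3d8a4ed914

Key decimal bytes [11, 188, 120, 239, 34] = 0b bc 78 ef 22 is exactly B = 5 bytes: K' = 0b bc 78 ef 22.
XOR each byte with 0x36: 0b⊕36=3d, bc⊕36=8a, 78⊕36=4e, ef⊕36=d9, 22⊕36=14.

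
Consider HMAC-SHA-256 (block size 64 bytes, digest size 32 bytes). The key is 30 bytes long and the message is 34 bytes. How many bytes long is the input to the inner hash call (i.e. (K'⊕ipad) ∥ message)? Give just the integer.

98

Key is 30 ≤ 64 bytes, zero-padded: |K'| = 64.
Inner input = (K'⊕ipad) ∥ m → 64 + 34 = 98 bytes.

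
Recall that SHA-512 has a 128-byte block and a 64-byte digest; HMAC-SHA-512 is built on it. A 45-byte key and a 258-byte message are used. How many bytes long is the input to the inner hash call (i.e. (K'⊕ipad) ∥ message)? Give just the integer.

Key is 45 ≤ 128 bytes, zero-padded: |K'| = 128.
Inner input = (K'⊕ipad) ∥ m → 128 + 258 = 386 bytes.

386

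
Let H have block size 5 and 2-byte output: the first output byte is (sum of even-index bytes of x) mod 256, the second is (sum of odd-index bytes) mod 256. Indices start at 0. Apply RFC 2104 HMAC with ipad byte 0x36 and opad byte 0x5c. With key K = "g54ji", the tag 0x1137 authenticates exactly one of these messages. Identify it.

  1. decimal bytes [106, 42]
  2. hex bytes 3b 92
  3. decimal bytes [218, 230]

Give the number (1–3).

Key "g54ji" = 67 35 34 6a 69 is exactly B = 5 bytes: K' = 67 35 34 6a 69.
K' ⊕ ipad = 51 03 02 5c 5f; K' ⊕ opad = 3b 69 68 36 35.
m1: inner = H(51 03 02 5c 5f 6a 2a) = dc c9; tag = H(3b 69 68 36 35 dc c9) = a17b
m2: inner = H(51 03 02 5c 5f 3b 92) = 44 9a; tag = H(3b 69 68 36 35 44 9a) = 72e3
m3: inner = H(51 03 02 5c 5f da e6) = 98 39; tag = H(3b 69 68 36 35 98 39) = 1137 ← matches

3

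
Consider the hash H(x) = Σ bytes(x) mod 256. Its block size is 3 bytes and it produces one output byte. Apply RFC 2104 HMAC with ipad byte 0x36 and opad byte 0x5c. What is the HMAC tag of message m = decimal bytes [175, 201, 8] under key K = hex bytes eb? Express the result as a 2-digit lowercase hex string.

38

Key hex bytes eb is 1 byte ≤ B = 3; zero-pad to 3 bytes: K' = eb 00 00.
K' ⊕ ipad = dd 36 36.  K' ⊕ opad = b7 5c 5c.
Inner input = (K'⊕ipad) ∥ m = dd 36 36 ∥ af c9 08.
Inner hash: sum = 221+54+54+175+201+8 = 713; mod 256 = 201 → c9.
Outer input = (K'⊕opad) ∥ inner = b7 5c 5c ∥ c9.
Outer hash (tag): sum = 183+92+92+201 = 568; mod 256 = 56 → 38.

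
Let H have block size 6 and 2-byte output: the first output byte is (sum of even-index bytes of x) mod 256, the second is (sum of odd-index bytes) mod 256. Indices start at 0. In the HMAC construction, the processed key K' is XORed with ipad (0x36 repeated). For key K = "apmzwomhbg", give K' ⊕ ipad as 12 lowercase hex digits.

221e36363636

Key "apmzwomhbg" = 61 70 6d 7a 77 6f 6d 68 62 67 is 10 bytes > B = 6, so hash it first: H(key) = 14 28, then zero-pad to 6 bytes: K' = 14 28 00 00 00 00.
XOR each byte with 0x36: 14⊕36=22, 28⊕36=1e, 00⊕36=36, 00⊕36=36, 00⊕36=36, 00⊕36=36.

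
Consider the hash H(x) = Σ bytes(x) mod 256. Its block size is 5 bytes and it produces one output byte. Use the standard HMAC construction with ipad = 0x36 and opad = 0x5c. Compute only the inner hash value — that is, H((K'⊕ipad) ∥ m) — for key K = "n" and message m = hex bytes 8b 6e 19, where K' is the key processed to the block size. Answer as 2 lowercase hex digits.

42

Key "n" = 6e is 1 byte ≤ B = 5; zero-pad to 5 bytes: K' = 6e 00 00 00 00.
K' ⊕ ipad = 58 36 36 36 36.
Inner input = 58 36 36 36 36 ∥ 8b 6e 19.
Inner hash: sum = 88+54+54+54+54+139+110+25 = 578; mod 256 = 66 → 42.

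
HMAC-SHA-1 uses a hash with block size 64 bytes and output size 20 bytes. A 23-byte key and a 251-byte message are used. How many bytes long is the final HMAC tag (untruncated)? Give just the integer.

20

The tag is one SHA-1 digest: 20 bytes.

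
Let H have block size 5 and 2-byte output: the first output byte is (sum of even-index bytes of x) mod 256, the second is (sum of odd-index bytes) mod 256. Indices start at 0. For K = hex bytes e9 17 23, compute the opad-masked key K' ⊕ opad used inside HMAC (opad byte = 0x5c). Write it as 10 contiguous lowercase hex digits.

b54b7f5c5c

Key hex bytes e9 17 23 is 3 bytes ≤ B = 5; zero-pad to 5 bytes: K' = e9 17 23 00 00.
XOR each byte with 0x5c: e9⊕5c=b5, 17⊕5c=4b, 23⊕5c=7f, 00⊕5c=5c, 00⊕5c=5c.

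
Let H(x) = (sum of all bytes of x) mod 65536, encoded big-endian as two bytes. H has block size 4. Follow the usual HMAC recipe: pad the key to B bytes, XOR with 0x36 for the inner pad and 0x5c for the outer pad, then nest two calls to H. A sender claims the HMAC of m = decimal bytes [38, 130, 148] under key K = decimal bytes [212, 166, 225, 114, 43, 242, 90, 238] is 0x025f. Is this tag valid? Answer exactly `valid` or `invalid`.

valid

Key decimal bytes [212, 166, 225, 114, 43, 242, 90, 238] = d4 a6 e1 72 2b f2 5a ee is 8 bytes > B = 4, so hash it first: H(key) = 05 32, then zero-pad to 4 bytes: K' = 05 32 00 00.
K' ⊕ ipad = 33 04 36 36; K' ⊕ opad = 59 6e 5c 5c.
Inner hash: sum = 51+4+54+54+38+130+148 = 479 → 01 df.
Outer hash (recomputed tag): sum = 89+110+92+92+1+223 = 607 → 02 5f.
Recomputed tag = 025f; claimed = 025f → match.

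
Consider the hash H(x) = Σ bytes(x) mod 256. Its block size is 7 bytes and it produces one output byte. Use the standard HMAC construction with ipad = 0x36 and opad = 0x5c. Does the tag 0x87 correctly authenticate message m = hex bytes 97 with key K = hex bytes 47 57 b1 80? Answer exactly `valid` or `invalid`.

invalid

Key hex bytes 47 57 b1 80 is 4 bytes ≤ B = 7; zero-pad to 7 bytes: K' = 47 57 b1 80 00 00 00.
K' ⊕ ipad = 71 61 87 b6 36 36 36; K' ⊕ opad = 1b 0b ed dc 5c 5c 5c.
Inner hash: sum = 113+97+135+182+54+54+54+151 = 840; mod 256 = 72 → 48.
Outer hash (recomputed tag): sum = 27+11+237+220+92+92+92+72 = 843; mod 256 = 75 → 4b.
Recomputed tag = 4b; claimed = 87 → mismatch.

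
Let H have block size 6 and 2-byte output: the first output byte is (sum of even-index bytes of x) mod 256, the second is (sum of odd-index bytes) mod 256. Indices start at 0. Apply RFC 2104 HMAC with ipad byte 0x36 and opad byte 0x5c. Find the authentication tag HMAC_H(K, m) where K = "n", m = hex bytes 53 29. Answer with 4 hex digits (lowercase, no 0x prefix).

Key "n" = 6e is 1 byte ≤ B = 6; zero-pad to 6 bytes: K' = 6e 00 00 00 00 00.
K' ⊕ ipad = 58 36 36 36 36 36.  K' ⊕ opad = 32 5c 5c 5c 5c 5c.
Inner input = (K'⊕ipad) ∥ m = 58 36 36 36 36 36 ∥ 53 29.
Inner hash: even-index sum = 279 mod 256 = 23; odd-index sum = 203 mod 256 = 203 → 17 cb.
Outer input = (K'⊕opad) ∥ inner = 32 5c 5c 5c 5c 5c ∥ 17 cb.
Outer hash (tag): even-index sum = 257 mod 256 = 1; odd-index sum = 479 mod 256 = 223 → 01 df.

01df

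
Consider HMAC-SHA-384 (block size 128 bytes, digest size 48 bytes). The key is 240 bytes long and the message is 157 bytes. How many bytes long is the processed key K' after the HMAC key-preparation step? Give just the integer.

128

Key is 240 > 128 bytes, so it is hashed to 48 bytes then zero-padded to 128: |K'| = 128.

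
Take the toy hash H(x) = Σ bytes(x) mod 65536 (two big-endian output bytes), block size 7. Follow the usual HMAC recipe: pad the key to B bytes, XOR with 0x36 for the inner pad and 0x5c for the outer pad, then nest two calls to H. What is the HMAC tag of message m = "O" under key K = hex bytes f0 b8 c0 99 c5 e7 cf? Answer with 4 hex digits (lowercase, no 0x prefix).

04e3

Key hex bytes f0 b8 c0 99 c5 e7 cf is exactly B = 7 bytes: K' = f0 b8 c0 99 c5 e7 cf.
K' ⊕ ipad = c6 8e f6 af f3 d1 f9.  K' ⊕ opad = ac e4 9c c5 99 bb 93.
Inner input = (K'⊕ipad) ∥ m = c6 8e f6 af f3 d1 f9 ∥ 4f.
Inner hash: sum = 198+142+246+175+243+209+249+79 = 1541 → 06 05.
Outer input = (K'⊕opad) ∥ inner = ac e4 9c c5 99 bb 93 ∥ 06 05.
Outer hash (tag): sum = 172+228+156+197+153+187+147+6+5 = 1251 → 04 e3.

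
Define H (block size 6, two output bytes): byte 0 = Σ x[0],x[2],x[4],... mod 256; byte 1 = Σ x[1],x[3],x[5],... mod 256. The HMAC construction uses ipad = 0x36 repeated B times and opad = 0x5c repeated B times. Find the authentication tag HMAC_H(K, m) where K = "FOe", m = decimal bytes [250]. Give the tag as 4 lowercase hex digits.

Key "FOe" = 46 4f 65 is 3 bytes ≤ B = 6; zero-pad to 6 bytes: K' = 46 4f 65 00 00 00.
K' ⊕ ipad = 70 79 53 36 36 36.  K' ⊕ opad = 1a 13 39 5c 5c 5c.
Inner input = (K'⊕ipad) ∥ m = 70 79 53 36 36 36 ∥ fa.
Inner hash: even-index sum = 499 mod 256 = 243; odd-index sum = 229 mod 256 = 229 → f3 e5.
Outer input = (K'⊕opad) ∥ inner = 1a 13 39 5c 5c 5c ∥ f3 e5.
Outer hash (tag): even-index sum = 418 mod 256 = 162; odd-index sum = 432 mod 256 = 176 → a2 b0.

a2b0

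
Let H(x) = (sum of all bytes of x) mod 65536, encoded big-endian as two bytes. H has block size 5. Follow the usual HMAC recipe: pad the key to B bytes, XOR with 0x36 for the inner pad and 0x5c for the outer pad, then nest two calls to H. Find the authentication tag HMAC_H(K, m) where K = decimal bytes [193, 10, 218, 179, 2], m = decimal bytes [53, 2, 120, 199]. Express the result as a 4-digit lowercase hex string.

0318

Key decimal bytes [193, 10, 218, 179, 2] = c1 0a da b3 02 is exactly B = 5 bytes: K' = c1 0a da b3 02.
K' ⊕ ipad = f7 3c ec 85 34.  K' ⊕ opad = 9d 56 86 ef 5e.
Inner input = (K'⊕ipad) ∥ m = f7 3c ec 85 34 ∥ 35 02 78 c7.
Inner hash: sum = 247+60+236+133+52+53+2+120+199 = 1102 → 04 4e.
Outer input = (K'⊕opad) ∥ inner = 9d 56 86 ef 5e ∥ 04 4e.
Outer hash (tag): sum = 157+86+134+239+94+4+78 = 792 → 03 18.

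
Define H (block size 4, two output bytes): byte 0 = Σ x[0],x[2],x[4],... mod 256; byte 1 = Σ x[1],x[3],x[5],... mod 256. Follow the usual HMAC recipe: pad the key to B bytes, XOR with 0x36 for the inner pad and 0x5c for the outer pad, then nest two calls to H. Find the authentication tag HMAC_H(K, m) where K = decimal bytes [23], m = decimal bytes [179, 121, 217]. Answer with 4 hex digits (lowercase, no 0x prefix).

8a9d

Key decimal bytes [23] = 17 is 1 byte ≤ B = 4; zero-pad to 4 bytes: K' = 17 00 00 00.
K' ⊕ ipad = 21 36 36 36.  K' ⊕ opad = 4b 5c 5c 5c.
Inner input = (K'⊕ipad) ∥ m = 21 36 36 36 ∥ b3 79 d9.
Inner hash: even-index sum = 483 mod 256 = 227; odd-index sum = 229 mod 256 = 229 → e3 e5.
Outer input = (K'⊕opad) ∥ inner = 4b 5c 5c 5c ∥ e3 e5.
Outer hash (tag): even-index sum = 394 mod 256 = 138; odd-index sum = 413 mod 256 = 157 → 8a 9d.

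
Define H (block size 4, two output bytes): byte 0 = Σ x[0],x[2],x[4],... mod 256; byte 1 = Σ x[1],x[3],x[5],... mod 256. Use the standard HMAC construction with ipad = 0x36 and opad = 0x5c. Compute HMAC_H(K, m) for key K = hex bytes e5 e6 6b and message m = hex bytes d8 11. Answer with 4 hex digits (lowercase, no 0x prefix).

Key hex bytes e5 e6 6b is 3 bytes ≤ B = 4; zero-pad to 4 bytes: K' = e5 e6 6b 00.
K' ⊕ ipad = d3 d0 5d 36.  K' ⊕ opad = b9 ba 37 5c.
Inner input = (K'⊕ipad) ∥ m = d3 d0 5d 36 ∥ d8 11.
Inner hash: even-index sum = 520 mod 256 = 8; odd-index sum = 279 mod 256 = 23 → 08 17.
Outer input = (K'⊕opad) ∥ inner = b9 ba 37 5c ∥ 08 17.
Outer hash (tag): even-index sum = 248 mod 256 = 248; odd-index sum = 301 mod 256 = 45 → f8 2d.

f82d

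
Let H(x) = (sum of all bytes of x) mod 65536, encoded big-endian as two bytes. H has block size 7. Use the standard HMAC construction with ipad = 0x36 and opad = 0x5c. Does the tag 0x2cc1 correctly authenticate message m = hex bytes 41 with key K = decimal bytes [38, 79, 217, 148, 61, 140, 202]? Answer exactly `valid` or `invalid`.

Key decimal bytes [38, 79, 217, 148, 61, 140, 202] = 26 4f d9 94 3d 8c ca is exactly B = 7 bytes: K' = 26 4f d9 94 3d 8c ca.
K' ⊕ ipad = 10 79 ef a2 0b ba fc; K' ⊕ opad = 7a 13 85 c8 61 d0 96.
Inner hash: sum = 16+121+239+162+11+186+252+65 = 1052 → 04 1c.
Outer hash (recomputed tag): sum = 122+19+133+200+97+208+150+4+28 = 961 → 03 c1.
Recomputed tag = 03c1; claimed = 2cc1 → mismatch.

invalid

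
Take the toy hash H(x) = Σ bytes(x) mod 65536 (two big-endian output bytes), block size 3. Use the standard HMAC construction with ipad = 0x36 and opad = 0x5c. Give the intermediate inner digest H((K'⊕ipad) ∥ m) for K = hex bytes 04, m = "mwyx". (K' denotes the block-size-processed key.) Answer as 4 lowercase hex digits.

0273

Key hex bytes 04 is 1 byte ≤ B = 3; zero-pad to 3 bytes: K' = 04 00 00.
K' ⊕ ipad = 32 36 36.
Inner input = 32 36 36 ∥ 6d 77 79 78.
Inner hash: sum = 50+54+54+109+119+121+120 = 627 → 02 73.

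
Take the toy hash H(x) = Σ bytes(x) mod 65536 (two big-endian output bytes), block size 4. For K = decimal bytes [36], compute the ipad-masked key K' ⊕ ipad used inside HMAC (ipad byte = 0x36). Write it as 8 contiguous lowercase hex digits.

Key decimal bytes [36] = 24 is 1 byte ≤ B = 4; zero-pad to 4 bytes: K' = 24 00 00 00.
XOR each byte with 0x36: 24⊕36=12, 00⊕36=36, 00⊕36=36, 00⊕36=36.

12363636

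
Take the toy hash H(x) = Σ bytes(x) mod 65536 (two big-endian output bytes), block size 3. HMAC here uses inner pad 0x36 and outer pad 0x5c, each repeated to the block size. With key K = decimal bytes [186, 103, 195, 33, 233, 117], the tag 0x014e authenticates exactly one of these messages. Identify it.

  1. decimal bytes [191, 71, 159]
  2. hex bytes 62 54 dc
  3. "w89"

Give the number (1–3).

Key decimal bytes [186, 103, 195, 33, 233, 117] = ba 67 c3 21 e9 75 is 6 bytes > B = 3, so hash it first: H(key) = 03 63, then zero-pad to 3 bytes: K' = 03 63 00.
K' ⊕ ipad = 35 55 36; K' ⊕ opad = 5f 3f 5c.
m1: inner = H(35 55 36 bf 47 9f) = 02 65; tag = H(5f 3f 5c 02 65) = 0161
m2: inner = H(35 55 36 62 54 dc) = 02 52; tag = H(5f 3f 5c 02 52) = 014e ← matches
m3: inner = H(35 55 36 77 38 39) = 01 a8; tag = H(5f 3f 5c 01 a8) = 01a3

2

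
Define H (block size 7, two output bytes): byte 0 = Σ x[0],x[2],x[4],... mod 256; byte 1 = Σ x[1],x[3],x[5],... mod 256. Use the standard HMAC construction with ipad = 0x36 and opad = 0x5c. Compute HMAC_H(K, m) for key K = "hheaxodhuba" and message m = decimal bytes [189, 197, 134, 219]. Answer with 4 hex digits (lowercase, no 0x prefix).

Key "hheaxodhuba" = 68 68 65 61 78 6f 64 68 75 62 61 is 11 bytes > B = 7, so hash it first: H(key) = 7f 02, then zero-pad to 7 bytes: K' = 7f 02 00 00 00 00 00.
K' ⊕ ipad = 49 34 36 36 36 36 36.  K' ⊕ opad = 23 5e 5c 5c 5c 5c 5c.
Inner input = (K'⊕ipad) ∥ m = 49 34 36 36 36 36 36 ∥ bd c5 86 db.
Inner hash: even-index sum = 651 mod 256 = 139; odd-index sum = 483 mod 256 = 227 → 8b e3.
Outer input = (K'⊕opad) ∥ inner = 23 5e 5c 5c 5c 5c 5c ∥ 8b e3.
Outer hash (tag): even-index sum = 538 mod 256 = 26; odd-index sum = 417 mod 256 = 161 → 1a a1.

1aa1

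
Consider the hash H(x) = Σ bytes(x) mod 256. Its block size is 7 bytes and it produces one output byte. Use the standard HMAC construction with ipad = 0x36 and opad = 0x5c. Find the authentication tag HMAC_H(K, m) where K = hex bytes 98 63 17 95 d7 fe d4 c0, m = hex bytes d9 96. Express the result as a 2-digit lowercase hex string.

Key hex bytes 98 63 17 95 d7 fe d4 c0 is 8 bytes > B = 7, so hash it first: H(key) = 10, then zero-pad to 7 bytes: K' = 10 00 00 00 00 00 00.
K' ⊕ ipad = 26 36 36 36 36 36 36.  K' ⊕ opad = 4c 5c 5c 5c 5c 5c 5c.
Inner input = (K'⊕ipad) ∥ m = 26 36 36 36 36 36 36 ∥ d9 96.
Inner hash: sum = 38+54+54+54+54+54+54+217+150 = 729; mod 256 = 217 → d9.
Outer input = (K'⊕opad) ∥ inner = 4c 5c 5c 5c 5c 5c 5c ∥ d9.
Outer hash (tag): sum = 76+92+92+92+92+92+92+217 = 845; mod 256 = 77 → 4d.

4d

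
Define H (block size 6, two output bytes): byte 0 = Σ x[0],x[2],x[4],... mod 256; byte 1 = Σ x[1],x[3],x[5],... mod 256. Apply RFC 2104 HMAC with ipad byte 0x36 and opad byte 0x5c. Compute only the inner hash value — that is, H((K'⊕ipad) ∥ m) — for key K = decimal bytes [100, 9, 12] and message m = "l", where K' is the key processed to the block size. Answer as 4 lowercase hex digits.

2eab

Key decimal bytes [100, 9, 12] = 64 09 0c is 3 bytes ≤ B = 6; zero-pad to 6 bytes: K' = 64 09 0c 00 00 00.
K' ⊕ ipad = 52 3f 3a 36 36 36.
Inner input = 52 3f 3a 36 36 36 ∥ 6c.
Inner hash: even-index sum = 302 mod 256 = 46; odd-index sum = 171 mod 256 = 171 → 2e ab.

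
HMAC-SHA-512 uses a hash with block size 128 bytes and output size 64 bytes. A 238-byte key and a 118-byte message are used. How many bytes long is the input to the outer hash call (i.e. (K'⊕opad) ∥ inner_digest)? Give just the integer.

Key is 238 > 128 bytes, so it is hashed to 64 bytes then zero-padded to 128: |K'| = 128.
Outer input = (K'⊕opad) ∥ H(inner) → 128 + 64 = 192 bytes.

192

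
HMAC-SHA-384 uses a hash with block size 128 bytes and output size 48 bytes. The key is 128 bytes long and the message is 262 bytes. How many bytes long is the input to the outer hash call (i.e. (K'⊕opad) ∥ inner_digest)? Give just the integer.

Key is 128 ≤ 128 bytes, zero-padded: |K'| = 128.
Outer input = (K'⊕opad) ∥ H(inner) → 128 + 48 = 176 bytes.

176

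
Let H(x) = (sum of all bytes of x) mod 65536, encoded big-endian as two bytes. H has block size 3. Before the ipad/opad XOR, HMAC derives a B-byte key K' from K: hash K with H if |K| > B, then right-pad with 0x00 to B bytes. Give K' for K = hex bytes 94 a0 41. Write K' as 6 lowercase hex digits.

Key hex bytes 94 a0 41 is exactly B = 3 bytes: K' = 94 a0 41.

94a041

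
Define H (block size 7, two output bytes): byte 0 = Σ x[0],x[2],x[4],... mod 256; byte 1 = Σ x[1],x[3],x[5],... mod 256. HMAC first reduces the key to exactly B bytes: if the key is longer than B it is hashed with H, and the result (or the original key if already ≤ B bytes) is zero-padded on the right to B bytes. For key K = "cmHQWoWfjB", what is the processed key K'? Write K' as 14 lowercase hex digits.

c3d50000000000

|K| = 10 > B = 7, so first hash the key.
H(K): even-index sum = 451 mod 256 = 195; odd-index sum = 469 mod 256 = 213 → c3 d5.
Zero-pad H(K) = c3 d5 to 7 bytes: K' = c3 d5 00 00 00 00 00.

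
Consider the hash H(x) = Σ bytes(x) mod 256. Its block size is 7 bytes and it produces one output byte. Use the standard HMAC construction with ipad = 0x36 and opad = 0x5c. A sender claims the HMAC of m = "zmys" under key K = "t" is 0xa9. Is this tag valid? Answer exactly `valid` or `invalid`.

Key "t" = 74 is 1 byte ≤ B = 7; zero-pad to 7 bytes: K' = 74 00 00 00 00 00 00.
K' ⊕ ipad = 42 36 36 36 36 36 36; K' ⊕ opad = 28 5c 5c 5c 5c 5c 5c.
Inner hash: sum = 66+54+54+54+54+54+54+122+109+121+115 = 857; mod 256 = 89 → 59.
Outer hash (recomputed tag): sum = 40+92+92+92+92+92+92+89 = 681; mod 256 = 169 → a9.
Recomputed tag = a9; claimed = a9 → match.

valid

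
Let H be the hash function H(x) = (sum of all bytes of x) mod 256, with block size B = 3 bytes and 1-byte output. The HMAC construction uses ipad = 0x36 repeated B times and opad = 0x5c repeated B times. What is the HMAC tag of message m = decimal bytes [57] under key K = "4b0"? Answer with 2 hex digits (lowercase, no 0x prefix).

a7

Key "4b0" = 34 62 30 is exactly B = 3 bytes: K' = 34 62 30.
K' ⊕ ipad = 02 54 06.  K' ⊕ opad = 68 3e 6c.
Inner input = (K'⊕ipad) ∥ m = 02 54 06 ∥ 39.
Inner hash: sum = 2+84+6+57 = 149 → 95.
Outer input = (K'⊕opad) ∥ inner = 68 3e 6c ∥ 95.
Outer hash (tag): sum = 104+62+108+149 = 423; mod 256 = 167 → a7.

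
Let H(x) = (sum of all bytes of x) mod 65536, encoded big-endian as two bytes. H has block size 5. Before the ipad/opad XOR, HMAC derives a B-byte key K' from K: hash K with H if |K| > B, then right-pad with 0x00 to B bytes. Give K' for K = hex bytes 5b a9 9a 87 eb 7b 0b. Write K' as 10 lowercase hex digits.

|K| = 7 > B = 5, so first hash the key.
H(K): sum = 91+169+154+135+235+123+11 = 918 → 03 96.
Zero-pad H(K) = 03 96 to 5 bytes: K' = 03 96 00 00 00.

0396000000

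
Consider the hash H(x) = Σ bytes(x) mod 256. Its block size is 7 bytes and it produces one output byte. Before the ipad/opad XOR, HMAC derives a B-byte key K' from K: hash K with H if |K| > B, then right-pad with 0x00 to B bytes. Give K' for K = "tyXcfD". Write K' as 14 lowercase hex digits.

Key "tyXcfD" = 74 79 58 63 66 44 is 6 bytes ≤ B = 7; zero-pad to 7 bytes: K' = 74 79 58 63 66 44 00.

74795863664400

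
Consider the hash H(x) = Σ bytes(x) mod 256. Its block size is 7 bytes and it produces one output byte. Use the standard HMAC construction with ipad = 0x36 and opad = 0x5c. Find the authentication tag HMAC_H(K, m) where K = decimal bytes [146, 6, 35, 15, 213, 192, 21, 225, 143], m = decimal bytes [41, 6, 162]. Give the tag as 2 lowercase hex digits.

c7

Key decimal bytes [146, 6, 35, 15, 213, 192, 21, 225, 143] = 92 06 23 0f d5 c0 15 e1 8f is 9 bytes > B = 7, so hash it first: H(key) = e4, then zero-pad to 7 bytes: K' = e4 00 00 00 00 00 00.
K' ⊕ ipad = d2 36 36 36 36 36 36.  K' ⊕ opad = b8 5c 5c 5c 5c 5c 5c.
Inner input = (K'⊕ipad) ∥ m = d2 36 36 36 36 36 36 ∥ 29 06 a2.
Inner hash: sum = 210+54+54+54+54+54+54+41+6+162 = 743; mod 256 = 231 → e7.
Outer input = (K'⊕opad) ∥ inner = b8 5c 5c 5c 5c 5c 5c ∥ e7.
Outer hash (tag): sum = 184+92+92+92+92+92+92+231 = 967; mod 256 = 199 → c7.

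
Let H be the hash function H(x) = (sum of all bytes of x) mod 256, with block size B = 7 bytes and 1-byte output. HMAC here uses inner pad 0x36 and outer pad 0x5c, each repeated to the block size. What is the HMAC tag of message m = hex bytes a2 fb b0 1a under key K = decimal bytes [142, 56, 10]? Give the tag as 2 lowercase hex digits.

3d

Key decimal bytes [142, 56, 10] = 8e 38 0a is 3 bytes ≤ B = 7; zero-pad to 7 bytes: K' = 8e 38 0a 00 00 00 00.
K' ⊕ ipad = b8 0e 3c 36 36 36 36.  K' ⊕ opad = d2 64 56 5c 5c 5c 5c.
Inner input = (K'⊕ipad) ∥ m = b8 0e 3c 36 36 36 36 ∥ a2 fb b0 1a.
Inner hash: sum = 184+14+60+54+54+54+54+162+251+176+26 = 1089; mod 256 = 65 → 41.
Outer input = (K'⊕opad) ∥ inner = d2 64 56 5c 5c 5c 5c ∥ 41.
Outer hash (tag): sum = 210+100+86+92+92+92+92+65 = 829; mod 256 = 61 → 3d.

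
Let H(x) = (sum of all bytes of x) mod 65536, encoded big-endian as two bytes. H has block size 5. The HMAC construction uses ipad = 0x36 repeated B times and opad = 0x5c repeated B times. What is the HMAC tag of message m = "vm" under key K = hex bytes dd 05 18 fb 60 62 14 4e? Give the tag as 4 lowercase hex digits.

Key hex bytes dd 05 18 fb 60 62 14 4e is 8 bytes > B = 5, so hash it first: H(key) = 03 19, then zero-pad to 5 bytes: K' = 03 19 00 00 00.
K' ⊕ ipad = 35 2f 36 36 36.  K' ⊕ opad = 5f 45 5c 5c 5c.
Inner input = (K'⊕ipad) ∥ m = 35 2f 36 36 36 ∥ 76 6d.
Inner hash: sum = 53+47+54+54+54+118+109 = 489 → 01 e9.
Outer input = (K'⊕opad) ∥ inner = 5f 45 5c 5c 5c ∥ 01 e9.
Outer hash (tag): sum = 95+69+92+92+92+1+233 = 674 → 02 a2.

02a2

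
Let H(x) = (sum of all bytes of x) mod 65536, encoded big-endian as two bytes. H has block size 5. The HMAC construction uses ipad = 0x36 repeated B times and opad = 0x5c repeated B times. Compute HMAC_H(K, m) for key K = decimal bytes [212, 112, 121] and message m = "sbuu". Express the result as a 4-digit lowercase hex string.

0236

Key decimal bytes [212, 112, 121] = d4 70 79 is 3 bytes ≤ B = 5; zero-pad to 5 bytes: K' = d4 70 79 00 00.
K' ⊕ ipad = e2 46 4f 36 36.  K' ⊕ opad = 88 2c 25 5c 5c.
Inner input = (K'⊕ipad) ∥ m = e2 46 4f 36 36 ∥ 73 62 75 75.
Inner hash: sum = 226+70+79+54+54+115+98+117+117 = 930 → 03 a2.
Outer input = (K'⊕opad) ∥ inner = 88 2c 25 5c 5c ∥ 03 a2.
Outer hash (tag): sum = 136+44+37+92+92+3+162 = 566 → 02 36.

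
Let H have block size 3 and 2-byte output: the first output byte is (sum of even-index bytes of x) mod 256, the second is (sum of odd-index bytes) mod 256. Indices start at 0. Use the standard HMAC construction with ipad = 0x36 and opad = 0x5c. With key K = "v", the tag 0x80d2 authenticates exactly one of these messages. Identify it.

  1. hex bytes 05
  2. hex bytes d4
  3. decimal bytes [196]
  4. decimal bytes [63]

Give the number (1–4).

Key "v" = 76 is 1 byte ≤ B = 3; zero-pad to 3 bytes: K' = 76 00 00.
K' ⊕ ipad = 40 36 36; K' ⊕ opad = 2a 5c 5c.
m1: inner = H(40 36 36 05) = 76 3b; tag = H(2a 5c 5c 76 3b) = c1d2
m2: inner = H(40 36 36 d4) = 76 0a; tag = H(2a 5c 5c 76 0a) = 90d2
m3: inner = H(40 36 36 c4) = 76 fa; tag = H(2a 5c 5c 76 fa) = 80d2 ← matches
m4: inner = H(40 36 36 3f) = 76 75; tag = H(2a 5c 5c 76 75) = fbd2

3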